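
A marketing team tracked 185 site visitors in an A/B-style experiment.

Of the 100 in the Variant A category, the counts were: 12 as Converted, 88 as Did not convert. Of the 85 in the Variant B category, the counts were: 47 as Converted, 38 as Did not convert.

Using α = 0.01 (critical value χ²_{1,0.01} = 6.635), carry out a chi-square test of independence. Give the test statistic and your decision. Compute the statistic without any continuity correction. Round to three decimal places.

39.648; reject H₀

Row totals: 100, 85. Column totals: 59, 126. Grand total N = 185.
Expected counts (row total × column total / N):
  Variant A, Converted: 100×59/185 = 31.89189
  Variant A, Did not convert: 100×126/185 = 68.10811
  Variant B, Converted: 85×59/185 = 27.10811
  Variant B, Did not convert: 85×126/185 = 57.89189
Contributions (O − E)²/E:
  (12 − 31.89189)²/31.89189 = 12.4071
  (88 − 68.10811)²/68.10811 = 5.8097
  (47 − 27.10811)²/27.10811 = 14.5966
  (38 − 57.89189)²/57.89189 = 6.8349
χ² = 12.4071 + 5.8097 + 14.5966 + 6.8349 = 39.648
df = (2−1)(2−1) = 1. Since 39.648 > 6.635, reject the null hypothesis of independence at α = 0.01.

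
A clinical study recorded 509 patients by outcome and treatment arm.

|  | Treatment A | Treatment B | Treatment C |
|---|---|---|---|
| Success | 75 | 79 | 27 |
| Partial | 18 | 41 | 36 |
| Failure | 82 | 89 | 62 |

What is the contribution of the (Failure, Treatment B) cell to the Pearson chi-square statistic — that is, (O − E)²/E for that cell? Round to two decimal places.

Row total (Failure) = 233; column total (Treatment B) = 209; N = 509.
Expected count E = 233 × 209 / 509 = 95.672.
Contribution = (O − E)²/E = (89 − 95.672)² / 95.672 = 0.47.

0.47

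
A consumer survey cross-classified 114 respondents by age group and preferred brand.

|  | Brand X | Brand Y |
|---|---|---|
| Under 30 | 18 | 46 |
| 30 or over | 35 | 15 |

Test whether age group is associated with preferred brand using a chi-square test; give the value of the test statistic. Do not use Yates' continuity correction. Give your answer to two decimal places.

Row totals: 64, 50. Column totals: 53, 61. Grand total N = 114.
Expected counts (row total × column total / N):
  Under 30, Brand X: 64×53/114 = 29.7544
  Under 30, Brand Y: 64×61/114 = 34.2456
  30 or over, Brand X: 50×53/114 = 23.2456
  30 or over, Brand Y: 50×61/114 = 26.7544
Contributions (O − E)²/E:
  (18 − 29.7544)²/29.7544 = 4.6435
  (46 − 34.2456)²/34.2456 = 4.0346
  (35 − 23.2456)²/23.2456 = 5.9437
  (15 − 26.7544)²/26.7544 = 5.1642
χ² = 4.6435 + 4.0346 + 5.9437 + 5.1642 = 19.79

19.79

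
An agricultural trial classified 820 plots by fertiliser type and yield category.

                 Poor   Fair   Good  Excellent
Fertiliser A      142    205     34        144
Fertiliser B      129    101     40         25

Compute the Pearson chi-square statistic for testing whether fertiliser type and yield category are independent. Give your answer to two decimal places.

Row totals: 525, 295. Column totals: 271, 306, 74, 169. Grand total N = 820.
Expected counts (row total × column total / N):
  Fertiliser A, Poor: 525×271/820 = 173.506
  Fertiliser A, Fair: 525×306/820 = 195.915
  Fertiliser A, Good: 525×74/820 = 47.378
  Fertiliser A, Excellent: 525×169/820 = 108.201
  Fertiliser B, Poor: 295×271/820 = 97.494
  Fertiliser B, Fair: 295×306/820 = 110.085
  Fertiliser B, Good: 295×74/820 = 26.622
  Fertiliser B, Excellent: 295×169/820 = 60.799
Contributions (O − E)²/E:
  (142 − 173.506)²/173.506 = 5.7210
  (205 − 195.915)²/195.915 = 0.4213
  (34 − 47.378)²/47.378 = 3.7775
  (144 − 108.201)²/108.201 = 11.8443
  (129 − 97.494)²/97.494 = 10.1814
  (101 − 110.085)²/110.085 = 0.7498
  (40 − 26.622)²/26.622 = 6.7227
  (25 − 60.799)²/60.799 = 21.0788
χ² = 5.7210 + 0.4213 + 3.7775 + 11.8443 + 10.1814 + 0.7498 + 6.7227 + 21.0788 = 60.50

60.50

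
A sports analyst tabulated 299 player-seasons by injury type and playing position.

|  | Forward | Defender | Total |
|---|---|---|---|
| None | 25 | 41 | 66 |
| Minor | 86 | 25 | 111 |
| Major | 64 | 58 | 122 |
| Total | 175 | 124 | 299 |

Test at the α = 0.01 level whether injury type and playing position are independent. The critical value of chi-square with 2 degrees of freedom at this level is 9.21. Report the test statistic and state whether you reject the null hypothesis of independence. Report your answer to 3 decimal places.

29.866; reject H₀

Grand total N = 299.
Expected counts (row total × column total / N):
  None, Forward: 66×175/299 = 38.62876
  None, Defender: 66×124/299 = 27.37124
  Minor, Forward: 111×175/299 = 64.96656
  Minor, Defender: 111×124/299 = 46.03344
  Major, Forward: 122×175/299 = 71.40468
  Major, Defender: 122×124/299 = 50.59532
Contributions (O − E)²/E:
  (25 − 38.62876)²/38.62876 = 4.8084
  (41 − 27.37124)²/27.37124 = 6.7861
  (86 − 64.96656)²/64.96656 = 6.8097
  (25 − 46.03344)²/46.03344 = 9.6105
  (64 − 71.40468)²/71.40468 = 0.7679
  (58 − 50.59532)²/50.59532 = 1.0837
χ² = 4.8084 + 6.7861 + 6.8097 + 9.6105 + 0.7679 + 1.0837 = 29.866
df = (3−1)(2−1) = 2. Since 29.866 > 9.21, reject the null hypothesis of independence at α = 0.01.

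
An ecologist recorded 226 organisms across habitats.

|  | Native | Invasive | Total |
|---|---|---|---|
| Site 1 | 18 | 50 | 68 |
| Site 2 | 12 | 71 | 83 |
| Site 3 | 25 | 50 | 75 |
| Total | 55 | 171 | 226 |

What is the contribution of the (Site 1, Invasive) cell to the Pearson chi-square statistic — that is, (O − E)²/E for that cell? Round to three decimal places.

Row total (Site 1) = 68; column total (Invasive) = 171; N = 226.
Expected count E = 68 × 171 / 226 = 51.4513.
Contribution = (O − E)²/E = (50 − 51.4513)² / 51.4513 = 0.041.

0.041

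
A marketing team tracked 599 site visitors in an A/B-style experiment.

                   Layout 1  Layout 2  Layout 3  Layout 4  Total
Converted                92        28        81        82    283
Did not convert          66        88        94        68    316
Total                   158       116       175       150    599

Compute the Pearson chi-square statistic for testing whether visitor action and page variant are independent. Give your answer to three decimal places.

35.876

Grand total N = 599.
Expected counts (row total × column total / N):
  Converted, Layout 1: 283×158/599 = 74.6477
  Converted, Layout 2: 283×116/599 = 54.8047
  Converted, Layout 3: 283×175/599 = 82.6795
  Converted, Layout 4: 283×150/599 = 70.8681
  Did not convert, Layout 1: 316×158/599 = 83.3523
  Did not convert, Layout 2: 316×116/599 = 61.1953
  Did not convert, Layout 3: 316×175/599 = 92.3205
  Did not convert, Layout 4: 316×150/599 = 79.1319
Contributions (O − E)²/E:
  (92 − 74.6477)²/74.6477 = 4.0336
  (28 − 54.8047)²/54.8047 = 13.1100
  (81 − 82.6795)²/82.6795 = 0.0341
  (82 − 70.8681)²/70.8681 = 1.7486
  (66 − 83.3523)²/83.3523 = 3.6124
  (88 − 61.1953)²/61.1953 = 11.7410
  (94 − 92.3205)²/92.3205 = 0.0306
  (68 − 79.1319)²/79.1319 = 1.5660
χ² = 4.0336 + 13.1100 + 0.0341 + 1.7486 + 3.6124 + 11.7410 + 0.0306 + 1.5660 = 35.876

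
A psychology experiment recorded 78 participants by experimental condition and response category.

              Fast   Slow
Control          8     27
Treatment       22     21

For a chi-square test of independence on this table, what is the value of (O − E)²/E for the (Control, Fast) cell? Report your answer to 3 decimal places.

2.216

Row total (Control) = 35; column total (Fast) = 30; N = 78.
Expected count E = 35 × 30 / 78 = 13.46154.
Contribution = (O − E)²/E = (8 − 13.46154)² / 13.46154 = 2.216.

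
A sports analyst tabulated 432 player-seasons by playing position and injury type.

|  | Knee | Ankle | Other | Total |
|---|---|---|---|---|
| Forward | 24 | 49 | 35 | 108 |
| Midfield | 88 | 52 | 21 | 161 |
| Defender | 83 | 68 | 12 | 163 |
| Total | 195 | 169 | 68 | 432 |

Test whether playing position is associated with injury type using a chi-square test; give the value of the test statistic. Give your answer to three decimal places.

47.352

Grand total N = 432.
Expected counts (row total × column total / N):
  Forward, Knee: 108×195/432 = 48.7500
  Forward, Ankle: 108×169/432 = 42.2500
  Forward, Other: 108×68/432 = 17.0000
  Midfield, Knee: 161×195/432 = 72.6736
  Midfield, Ankle: 161×169/432 = 62.9838
  Midfield, Other: 161×68/432 = 25.3426
  Defender, Knee: 163×195/432 = 73.5764
  Defender, Ankle: 163×169/432 = 63.7662
  Defender, Other: 163×68/432 = 25.6574
Contributions (O − E)²/E:
  (24 − 48.7500)²/48.7500 = 12.5654
  (49 − 42.2500)²/42.2500 = 1.0784
  (35 − 17.0000)²/17.0000 = 19.0588
  (88 − 72.6736)²/72.6736 = 3.2322
  (52 − 62.9838)²/62.9838 = 1.9155
  (21 − 25.3426)²/25.3426 = 0.7441
  (83 − 73.5764)²/73.5764 = 1.2070
  (68 − 63.7662)²/63.7662 = 0.2811
  (12 − 25.6574)²/25.6574 = 7.2698
χ² = 12.5654 + 1.0784 + 19.0588 + 3.2322 + 1.9155 + 0.7441 + 1.2070 + 0.2811 + 7.2698 = 47.352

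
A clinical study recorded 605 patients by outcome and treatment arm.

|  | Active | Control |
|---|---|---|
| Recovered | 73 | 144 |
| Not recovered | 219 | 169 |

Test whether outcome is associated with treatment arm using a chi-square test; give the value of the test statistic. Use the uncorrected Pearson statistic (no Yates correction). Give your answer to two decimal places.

Row totals: 217, 388. Column totals: 292, 313. Grand total N = 605.
Expected counts (row total × column total / N):
  Recovered, Active: 217×292/605 = 104.734
  Recovered, Control: 217×313/605 = 112.266
  Not recovered, Active: 388×292/605 = 187.266
  Not recovered, Control: 388×313/605 = 200.734
Contributions (O − E)²/E:
  (73 − 104.734)²/104.734 = 9.6153
  (144 − 112.266)²/112.266 = 8.9702
  (219 − 187.266)²/187.266 = 5.3776
  (169 − 200.734)²/200.734 = 5.0168
χ² = 9.6153 + 8.9702 + 5.3776 + 5.0168 = 28.98

28.98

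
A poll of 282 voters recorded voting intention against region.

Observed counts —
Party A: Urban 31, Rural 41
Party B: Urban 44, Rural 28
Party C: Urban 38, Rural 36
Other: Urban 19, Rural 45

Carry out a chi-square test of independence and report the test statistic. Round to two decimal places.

14.47

Row totals: 72, 72, 74, 64. Column totals: 132, 150. Grand total N = 282.
Expected counts (row total × column total / N):
  Party A, Urban: 72×132/282 = 33.702
  Party A, Rural: 72×150/282 = 38.298
  Party B, Urban: 72×132/282 = 33.702
  Party B, Rural: 72×150/282 = 38.298
  Party C, Urban: 74×132/282 = 34.638
  Party C, Rural: 74×150/282 = 39.362
  Other, Urban: 64×132/282 = 29.957
  Other, Rural: 64×150/282 = 34.043
Contributions (O − E)²/E:
  (31 − 33.702)²/33.702 = 0.2166
  (41 − 38.298)²/38.298 = 0.1906
  (44 − 33.702)²/33.702 = 3.1467
  (28 − 38.298)²/38.298 = 2.7690
  (38 − 34.638)²/34.638 = 0.3263
  (36 − 39.362)²/39.362 = 0.2872
  (19 − 29.957)²/29.957 = 4.0076
  (45 − 34.043)²/34.043 = 3.5266
χ² = 0.2166 + 0.1906 + 3.1467 + 2.7690 + 0.3263 + 0.2872 + 4.0076 + 3.5266 = 14.47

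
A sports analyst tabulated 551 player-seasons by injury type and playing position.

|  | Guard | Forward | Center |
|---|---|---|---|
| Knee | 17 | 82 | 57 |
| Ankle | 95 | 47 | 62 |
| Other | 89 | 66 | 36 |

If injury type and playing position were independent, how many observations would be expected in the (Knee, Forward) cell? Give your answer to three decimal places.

Row total (Knee) = 156; column total (Forward) = 195; grand total N = 551.
Expected count = (row total × column total) / N = 156 × 195 / 551 = 55.209.

55.209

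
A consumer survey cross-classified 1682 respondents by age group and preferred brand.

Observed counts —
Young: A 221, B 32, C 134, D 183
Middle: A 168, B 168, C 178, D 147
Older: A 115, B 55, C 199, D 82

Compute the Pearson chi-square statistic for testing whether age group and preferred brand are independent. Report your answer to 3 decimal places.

Row totals: 570, 661, 451. Column totals: 504, 255, 511, 412. Grand total N = 1682.
Expected counts (row total × column total / N):
  Young, A: 570×504/1682 = 170.7967
  Young, B: 570×255/1682 = 86.4150
  Young, C: 570×511/1682 = 173.1688
  Young, D: 570×412/1682 = 139.6195
  Middle, A: 661×504/1682 = 198.0642
  Middle, B: 661×255/1682 = 100.2111
  Middle, C: 661×511/1682 = 200.8151
  Middle, D: 661×412/1682 = 161.9096
  Older, A: 451×504/1682 = 135.1391
  Older, B: 451×255/1682 = 68.3740
  Older, C: 451×511/1682 = 137.0161
  Older, D: 451×412/1682 = 110.4709
Contributions (O − E)²/E:
  (221 − 170.7967)²/170.7967 = 14.7566
  (32 − 86.4150)²/86.4150 = 34.2648
  (134 − 173.1688)²/173.1688 = 8.8595
  (183 − 139.6195)²/139.6195 = 13.4785
  (168 − 198.0642)²/198.0642 = 4.5635
  (168 − 100.2111)²/100.2111 = 45.8565
  (178 − 200.8151)²/200.8151 = 2.5921
  (147 − 161.9096)²/161.9096 = 1.3730
  (115 − 135.1391)²/135.1391 = 3.0012
  (55 − 68.3740)²/68.3740 = 2.6160
  (199 − 137.0161)²/137.0161 = 28.0405
  (82 − 110.4709)²/110.4709 = 7.3376
χ² = 14.7566 + 34.2648 + 8.8595 + 13.4785 + 4.5635 + 45.8565 + 2.5921 + 1.3730 + 3.0012 + 2.6160 + 28.0405 + 7.3376 = 166.740

166.740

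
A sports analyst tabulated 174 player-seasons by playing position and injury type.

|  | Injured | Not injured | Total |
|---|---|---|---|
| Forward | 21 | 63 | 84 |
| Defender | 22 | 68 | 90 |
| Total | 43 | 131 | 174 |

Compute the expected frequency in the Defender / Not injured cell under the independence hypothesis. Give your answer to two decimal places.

Row total (Defender) = 90; column total (Not injured) = 131; grand total N = 174.
Expected count = (row total × column total) / N = 90 × 131 / 174 = 67.76.

67.76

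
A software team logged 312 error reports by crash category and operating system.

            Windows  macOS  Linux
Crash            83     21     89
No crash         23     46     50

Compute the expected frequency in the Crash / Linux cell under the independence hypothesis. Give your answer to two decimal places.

85.98

Row total (Crash) = 193; column total (Linux) = 139; grand total N = 312.
Expected count = (row total × column total) / N = 193 × 139 / 312 = 85.98.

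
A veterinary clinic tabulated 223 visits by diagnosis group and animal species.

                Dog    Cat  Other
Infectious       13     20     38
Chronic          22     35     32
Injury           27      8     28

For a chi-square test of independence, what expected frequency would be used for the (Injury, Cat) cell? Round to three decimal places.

Row total (Injury) = 63; column total (Cat) = 63; grand total N = 223.
Expected count = (row total × column total) / N = 63 × 63 / 223 = 17.798.

17.798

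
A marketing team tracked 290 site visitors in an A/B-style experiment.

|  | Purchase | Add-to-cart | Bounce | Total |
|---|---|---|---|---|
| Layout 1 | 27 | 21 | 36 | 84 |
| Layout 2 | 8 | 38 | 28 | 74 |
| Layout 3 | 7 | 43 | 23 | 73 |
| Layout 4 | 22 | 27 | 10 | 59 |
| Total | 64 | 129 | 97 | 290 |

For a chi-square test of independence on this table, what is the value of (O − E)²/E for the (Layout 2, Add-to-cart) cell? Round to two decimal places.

Row total (Layout 2) = 74; column total (Add-to-cart) = 129; N = 290.
Expected count E = 74 × 129 / 290 = 32.917.
Contribution = (O − E)²/E = (38 − 32.917)² / 32.917 = 0.78.

0.78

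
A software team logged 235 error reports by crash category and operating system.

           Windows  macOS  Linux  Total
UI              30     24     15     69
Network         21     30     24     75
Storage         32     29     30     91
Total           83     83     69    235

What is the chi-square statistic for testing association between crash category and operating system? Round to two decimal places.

Grand total N = 235.
Expected counts (row total × column total / N):
  UI, Windows: 69×83/235 = 24.370
  UI, macOS: 69×83/235 = 24.370
  UI, Linux: 69×69/235 = 20.260
  Network, Windows: 75×83/235 = 26.489
  Network, macOS: 75×83/235 = 26.489
  Network, Linux: 75×69/235 = 22.021
  Storage, Windows: 91×83/235 = 32.140
  Storage, macOS: 91×83/235 = 32.140
  Storage, Linux: 91×69/235 = 26.719
Contributions (O − E)²/E:
  (30 − 24.370)²/24.370 = 1.3007
  (24 − 24.370)²/24.370 = 0.0056
  (15 − 20.260)²/20.260 = 1.3656
  (21 − 26.489)²/26.489 = 1.1374
  (30 − 26.489)²/26.489 = 0.4654
  (24 − 22.021)²/22.021 = 0.1779
  (32 − 32.140)²/32.140 = 0.0006
  (29 − 32.140)²/32.140 = 0.3068
  (30 − 26.719)²/26.719 = 0.4029
χ² = 1.3007 + 0.0056 + 1.3656 + 1.1374 + 0.4654 + 0.1779 + 0.0006 + 0.3068 + 0.4029 = 5.16

5.16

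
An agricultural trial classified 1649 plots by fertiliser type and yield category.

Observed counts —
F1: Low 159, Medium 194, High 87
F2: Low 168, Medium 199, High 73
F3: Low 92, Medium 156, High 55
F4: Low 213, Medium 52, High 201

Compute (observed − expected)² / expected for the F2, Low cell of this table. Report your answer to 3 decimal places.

0.002

Row total (F2) = 440; column total (Low) = 632; N = 1649.
Expected count E = 440 × 632 / 1649 = 168.6355.
Contribution = (O − E)²/E = (168 − 168.6355)² / 168.6355 = 0.002.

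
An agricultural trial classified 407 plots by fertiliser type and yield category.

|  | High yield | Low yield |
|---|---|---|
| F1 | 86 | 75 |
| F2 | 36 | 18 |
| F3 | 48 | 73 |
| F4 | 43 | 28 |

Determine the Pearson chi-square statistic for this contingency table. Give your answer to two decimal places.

Row totals: 161, 54, 121, 71. Column totals: 213, 194. Grand total N = 407.
Expected counts (row total × column total / N):
  F1, High yield: 161×213/407 = 84.258
  F1, Low yield: 161×194/407 = 76.742
  F2, High yield: 54×213/407 = 28.260
  F2, Low yield: 54×194/407 = 25.740
  F3, High yield: 121×213/407 = 63.324
  F3, Low yield: 121×194/407 = 57.676
  F4, High yield: 71×213/407 = 37.157
  F4, Low yield: 71×194/407 = 33.843
Contributions (O − E)²/E:
  (86 − 84.258)²/84.258 = 0.0360
  (75 − 76.742)²/76.742 = 0.0395
  (36 − 28.260)²/28.260 = 2.1199
  (18 − 25.740)²/25.740 = 2.3274
  (48 − 63.324)²/63.324 = 3.7083
  (73 − 57.676)²/57.676 = 4.0715
  (43 − 37.157)²/37.157 = 0.9188
  (28 − 33.843)²/33.843 = 1.0088
χ² = 0.0360 + 0.0395 + 2.1199 + 2.3274 + 3.7083 + 4.0715 + 0.9188 + 1.0088 = 14.23

14.23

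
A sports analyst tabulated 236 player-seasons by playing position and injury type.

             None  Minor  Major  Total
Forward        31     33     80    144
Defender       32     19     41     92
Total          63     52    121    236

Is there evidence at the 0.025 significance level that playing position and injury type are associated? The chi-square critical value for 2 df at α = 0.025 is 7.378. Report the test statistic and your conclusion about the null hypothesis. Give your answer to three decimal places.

5.148; fail to reject H₀

Grand total N = 236.
Expected counts (row total × column total / N):
  Forward, None: 144×63/236 = 38.4407
  Forward, Minor: 144×52/236 = 31.7288
  Forward, Major: 144×121/236 = 73.8305
  Defender, None: 92×63/236 = 24.5593
  Defender, Minor: 92×52/236 = 20.2712
  Defender, Major: 92×121/236 = 47.1695
Contributions (O − E)²/E:
  (31 − 38.4407)²/38.4407 = 1.4402
  (33 − 31.7288)²/31.7288 = 0.0509
  (80 − 73.8305)²/73.8305 = 0.5155
  (32 − 24.5593)²/24.5593 = 2.2543
  (19 − 20.2712)²/20.2712 = 0.0797
  (41 − 47.1695)²/47.1695 = 0.8069
χ² = 1.4402 + 0.0509 + 0.5155 + 2.2543 + 0.0797 + 0.8069 = 5.148
df = (2−1)(3−1) = 2. Since 5.148 < 7.378, fail to reject the null hypothesis of independence at α = 0.025.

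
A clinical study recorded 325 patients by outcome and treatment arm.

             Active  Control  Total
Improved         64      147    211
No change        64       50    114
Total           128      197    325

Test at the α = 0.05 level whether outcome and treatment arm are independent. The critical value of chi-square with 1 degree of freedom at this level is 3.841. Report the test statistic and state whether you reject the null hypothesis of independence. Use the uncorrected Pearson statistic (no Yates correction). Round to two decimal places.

Grand total N = 325.
Expected counts (row total × column total / N):
  Improved, Active: 211×128/325 = 83.102
  Improved, Control: 211×197/325 = 127.898
  No change, Active: 114×128/325 = 44.898
  No change, Control: 114×197/325 = 69.102
Contributions (O − E)²/E:
  (64 − 83.102)²/83.102 = 4.3908
  (147 − 127.898)²/127.898 = 2.8529
  (64 − 44.898)²/44.898 = 8.1270
  (50 − 69.102)²/69.102 = 5.2804
χ² = 4.3908 + 2.8529 + 8.1270 + 5.2804 = 20.65
df = (2−1)(2−1) = 1. Since 20.65 > 3.841, reject the null hypothesis of independence at α = 0.05.

20.65; reject H₀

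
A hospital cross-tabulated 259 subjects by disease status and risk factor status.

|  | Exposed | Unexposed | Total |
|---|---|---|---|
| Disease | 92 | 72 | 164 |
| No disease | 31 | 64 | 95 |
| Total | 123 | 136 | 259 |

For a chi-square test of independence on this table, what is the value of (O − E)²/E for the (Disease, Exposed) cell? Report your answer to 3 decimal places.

2.558

Row total (Disease) = 164; column total (Exposed) = 123; N = 259.
Expected count E = 164 × 123 / 259 = 77.8842.
Contribution = (O − E)²/E = (92 − 77.8842)² / 77.8842 = 2.558.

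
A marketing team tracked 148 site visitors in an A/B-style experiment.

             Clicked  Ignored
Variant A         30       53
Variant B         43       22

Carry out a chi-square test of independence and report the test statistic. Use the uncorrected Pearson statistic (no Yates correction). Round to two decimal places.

13.13

Row totals: 83, 65. Column totals: 73, 75. Grand total N = 148.
Expected counts (row total × column total / N):
  Variant A, Clicked: 83×73/148 = 40.9392
  Variant A, Ignored: 83×75/148 = 42.0608
  Variant B, Clicked: 65×73/148 = 32.0608
  Variant B, Ignored: 65×75/148 = 32.9392
Contributions (O − E)²/E:
  (30 − 40.9392)²/40.9392 = 2.9230
  (53 − 42.0608)²/42.0608 = 2.8451
  (43 − 32.0608)²/32.0608 = 3.7325
  (22 − 32.9392)²/32.9392 = 3.6329
χ² = 2.9230 + 2.8451 + 3.7325 + 3.6329 = 13.13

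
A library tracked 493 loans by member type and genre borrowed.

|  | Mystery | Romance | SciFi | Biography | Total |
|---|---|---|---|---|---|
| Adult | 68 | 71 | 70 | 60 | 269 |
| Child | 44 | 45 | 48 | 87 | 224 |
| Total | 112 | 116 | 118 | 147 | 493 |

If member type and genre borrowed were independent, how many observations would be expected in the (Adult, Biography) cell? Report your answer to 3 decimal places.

80.209

Row total (Adult) = 269; column total (Biography) = 147; grand total N = 493.
Expected count = (row total × column total) / N = 269 × 147 / 493 = 80.209.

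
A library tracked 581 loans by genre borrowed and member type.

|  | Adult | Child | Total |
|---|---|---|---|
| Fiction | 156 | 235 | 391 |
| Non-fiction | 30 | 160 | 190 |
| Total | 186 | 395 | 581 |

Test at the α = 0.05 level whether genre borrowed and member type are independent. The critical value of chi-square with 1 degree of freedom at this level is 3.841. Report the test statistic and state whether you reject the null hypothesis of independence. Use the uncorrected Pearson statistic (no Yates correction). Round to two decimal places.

Grand total N = 581.
Expected counts (row total × column total / N):
  Fiction, Adult: 391×186/581 = 125.174
  Fiction, Child: 391×395/581 = 265.826
  Non-fiction, Adult: 190×186/581 = 60.826
  Non-fiction, Child: 190×395/581 = 129.174
Contributions (O − E)²/E:
  (156 − 125.174)²/125.174 = 7.5914
  (235 − 265.826)²/265.826 = 3.5747
  (30 − 60.826)²/60.826 = 15.6223
  (160 − 129.174)²/129.174 = 7.3563
χ² = 7.5914 + 3.5747 + 15.6223 + 7.3563 = 34.14
df = (2−1)(2−1) = 1. Since 34.14 > 3.841, reject the null hypothesis of independence at α = 0.05.

34.14; reject H₀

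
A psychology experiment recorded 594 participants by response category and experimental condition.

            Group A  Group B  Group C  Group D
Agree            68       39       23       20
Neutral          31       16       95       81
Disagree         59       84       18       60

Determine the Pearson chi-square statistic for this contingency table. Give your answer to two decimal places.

159.04

Row totals: 150, 223, 221. Column totals: 158, 139, 136, 161. Grand total N = 594.
Expected counts (row total × column total / N):
  Agree, Group A: 150×158/594 = 39.8990
  Agree, Group B: 150×139/594 = 35.1010
  Agree, Group C: 150×136/594 = 34.3434
  Agree, Group D: 150×161/594 = 40.6566
  Neutral, Group A: 223×158/594 = 59.3165
  Neutral, Group B: 223×139/594 = 52.1835
  Neutral, Group C: 223×136/594 = 51.0572
  Neutral, Group D: 223×161/594 = 60.4428
  Disagree, Group A: 221×158/594 = 58.7845
  Disagree, Group B: 221×139/594 = 51.7155
  Disagree, Group C: 221×136/594 = 50.5993
  Disagree, Group D: 221×161/594 = 59.9007
Contributions (O − E)²/E:
  (68 − 39.8990)²/39.8990 = 19.7916
  (39 − 35.1010)²/35.1010 = 0.4331
  (23 − 34.3434)²/34.3434 = 3.7467
  (20 − 40.6566)²/40.6566 = 10.4951
  (31 − 59.3165)²/59.3165 = 13.5177
  (16 − 52.1835)²/52.1835 = 25.0893
  (95 − 51.0572)²/51.0572 = 37.8197
  (81 − 60.4428)²/60.4428 = 6.9917
  (59 − 58.7845)²/58.7845 = 0.0008
  (84 − 51.7155)²/51.7155 = 20.1543
  (18 − 50.5993)²/50.5993 = 21.0026
  (60 − 59.9007)²/59.9007 = 0.0002
χ² = 19.7916 + 0.4331 + 3.7467 + 10.4951 + 13.5177 + 25.0893 + 37.8197 + 6.9917 + 0.0008 + 20.1543 + 21.0026 + 0.0002 = 159.04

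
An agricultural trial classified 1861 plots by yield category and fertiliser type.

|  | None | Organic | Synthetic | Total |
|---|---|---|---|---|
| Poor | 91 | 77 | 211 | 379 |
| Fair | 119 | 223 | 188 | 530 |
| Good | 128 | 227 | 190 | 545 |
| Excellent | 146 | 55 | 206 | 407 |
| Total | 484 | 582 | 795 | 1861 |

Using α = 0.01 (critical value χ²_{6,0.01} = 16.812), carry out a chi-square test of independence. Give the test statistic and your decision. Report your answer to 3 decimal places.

Grand total N = 1861.
Expected counts (row total × column total / N):
  Poor, None: 379×484/1861 = 98.5685
  Poor, Organic: 379×582/1861 = 118.5266
  Poor, Synthetic: 379×795/1861 = 161.9049
  Fair, None: 530×484/1861 = 137.8399
  Fair, Organic: 530×582/1861 = 165.7496
  Fair, Synthetic: 530×795/1861 = 226.4105
  Good, None: 545×484/1861 = 141.7410
  Good, Organic: 545×582/1861 = 170.4406
  Good, Synthetic: 545×795/1861 = 232.8184
  Excellent, None: 407×484/1861 = 105.8506
  Excellent, Organic: 407×582/1861 = 127.2832
  Excellent, Synthetic: 407×795/1861 = 173.8662
Contributions (O − E)²/E:
  (91 − 98.5685)²/98.5685 = 0.5811
  (77 − 118.5266)²/118.5266 = 14.5491
  (211 − 161.9049)²/161.9049 = 14.8873
  (119 − 137.8399)²/137.8399 = 2.5750
  (223 − 165.7496)²/165.7496 = 19.7745
  (188 − 226.4105)²/226.4105 = 6.5163
  (128 − 141.7410)²/141.7410 = 1.3321
  (227 − 170.4406)²/170.4406 = 18.7688
  (190 − 232.8184)²/232.8184 = 7.8749
  (146 − 105.8506)²/105.8506 = 15.2288
  (55 − 127.2832)²/127.2832 = 41.0491
  (206 − 173.8662)²/173.8662 = 5.9389
χ² = 0.5811 + 14.5491 + 14.8873 + 2.5750 + 19.7745 + 6.5163 + 1.3321 + 18.7688 + 7.8749 + 15.2288 + 41.0491 + 5.9389 = 149.076
df = (4−1)(3−1) = 6. Since 149.076 > 16.812, reject the null hypothesis of independence at α = 0.01.

149.076; reject H₀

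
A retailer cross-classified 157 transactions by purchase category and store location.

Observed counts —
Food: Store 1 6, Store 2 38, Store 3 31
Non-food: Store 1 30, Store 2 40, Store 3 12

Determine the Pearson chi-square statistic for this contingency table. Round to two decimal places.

24.18

Row totals: 75, 82. Column totals: 36, 78, 43. Grand total N = 157.
Expected counts (row total × column total / N):
  Food, Store 1: 75×36/157 = 17.1975
  Food, Store 2: 75×78/157 = 37.2611
  Food, Store 3: 75×43/157 = 20.5414
  Non-food, Store 1: 82×36/157 = 18.8025
  Non-food, Store 2: 82×78/157 = 40.7389
  Non-food, Store 3: 82×43/157 = 22.4586
Contributions (O − E)²/E:
  (6 − 17.1975)²/17.1975 = 7.2908
  (38 − 37.2611)²/37.2611 = 0.0147
  (31 − 20.5414)²/20.5414 = 5.3250
  (30 − 18.8025)²/18.8025 = 6.6685
  (40 − 40.7389)²/40.7389 = 0.0134
  (12 − 22.4586)²/22.4586 = 4.8704
χ² = 7.2908 + 0.0147 + 5.3250 + 6.6685 + 0.0134 + 4.8704 = 24.18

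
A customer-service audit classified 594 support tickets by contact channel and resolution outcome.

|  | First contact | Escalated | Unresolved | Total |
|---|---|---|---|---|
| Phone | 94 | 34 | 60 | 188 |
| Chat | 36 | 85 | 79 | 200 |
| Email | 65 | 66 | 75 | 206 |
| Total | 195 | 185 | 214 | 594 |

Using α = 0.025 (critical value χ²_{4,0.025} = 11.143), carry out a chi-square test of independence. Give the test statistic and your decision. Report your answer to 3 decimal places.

Grand total N = 594.
Expected counts (row total × column total / N):
  Phone, First contact: 188×195/594 = 61.7172
  Phone, Escalated: 188×185/594 = 58.5522
  Phone, Unresolved: 188×214/594 = 67.7306
  Chat, First contact: 200×195/594 = 65.6566
  Chat, Escalated: 200×185/594 = 62.2896
  Chat, Unresolved: 200×214/594 = 72.0539
  Email, First contact: 206×195/594 = 67.6263
  Email, Escalated: 206×185/594 = 64.1582
  Email, Unresolved: 206×214/594 = 74.2155
Contributions (O − E)²/E:
  (94 − 61.7172)²/61.7172 = 16.8864
  (34 − 58.5522)²/58.5522 = 10.2953
  (60 − 67.7306)²/67.7306 = 0.8824
  (36 − 65.6566)²/65.6566 = 13.3957
  (85 − 62.2896)²/62.2896 = 8.2801
  (79 − 72.0539)²/72.0539 = 0.6696
  (65 − 67.6263)²/67.6263 = 0.1020
  (66 − 64.1582)²/64.1582 = 0.0529
  (75 − 74.2155)²/74.2155 = 0.0083
χ² = 16.8864 + 10.2953 + 0.8824 + 13.3957 + 8.2801 + 0.6696 + 0.1020 + 0.0529 + 0.0083 = 50.573
df = (3−1)(3−1) = 4. Since 50.573 > 11.143, reject the null hypothesis of independence at α = 0.025.

50.573; reject H₀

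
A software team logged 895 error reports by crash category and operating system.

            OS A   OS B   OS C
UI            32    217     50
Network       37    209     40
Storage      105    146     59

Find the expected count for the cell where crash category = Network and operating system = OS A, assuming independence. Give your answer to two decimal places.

Row total (Network) = 286; column total (OS A) = 174; grand total N = 895.
Expected count = (row total × column total) / N = 286 × 174 / 895 = 55.60.

55.60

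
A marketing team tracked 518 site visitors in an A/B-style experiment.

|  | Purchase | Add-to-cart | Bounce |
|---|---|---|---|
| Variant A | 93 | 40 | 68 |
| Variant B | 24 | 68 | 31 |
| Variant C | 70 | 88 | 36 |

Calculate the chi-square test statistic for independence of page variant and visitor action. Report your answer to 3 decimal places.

53.903

Row totals: 201, 123, 194. Column totals: 187, 196, 135. Grand total N = 518.
Expected counts (row total × column total / N):
  Variant A, Purchase: 201×187/518 = 72.5618
  Variant A, Add-to-cart: 201×196/518 = 76.0541
  Variant A, Bounce: 201×135/518 = 52.3842
  Variant B, Purchase: 123×187/518 = 44.4035
  Variant B, Add-to-cart: 123×196/518 = 46.5405
  Variant B, Bounce: 123×135/518 = 32.0560
  Variant C, Purchase: 194×187/518 = 70.0347
  Variant C, Add-to-cart: 194×196/518 = 73.4054
  Variant C, Bounce: 194×135/518 = 50.5598
Contributions (O − E)²/E:
  (93 − 72.5618)²/72.5618 = 5.7567
  (40 − 76.0541)²/76.0541 = 17.0918
  (68 − 52.3842)²/52.3842 = 4.6551
  (24 − 44.4035)²/44.4035 = 9.3755
  (68 − 46.5405)²/46.5405 = 9.8948
  (31 − 32.0560)²/32.0560 = 0.0348
  (70 − 70.0347)²/70.0347 = 0.0000
  (88 − 73.4054)²/73.4054 = 2.9017
  (36 − 50.5598)²/50.5598 = 4.1928
χ² = 5.7567 + 17.0918 + 4.6551 + 9.3755 + 9.8948 + 0.0348 + 0.0000 + 2.9017 + 4.1928 = 53.903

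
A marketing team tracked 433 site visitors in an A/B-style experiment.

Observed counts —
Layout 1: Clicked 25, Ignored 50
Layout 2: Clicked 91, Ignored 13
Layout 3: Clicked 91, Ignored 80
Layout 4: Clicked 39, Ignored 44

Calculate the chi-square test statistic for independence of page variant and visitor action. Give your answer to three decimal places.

Row totals: 75, 104, 171, 83. Column totals: 246, 187. Grand total N = 433.
Expected counts (row total × column total / N):
  Layout 1, Clicked: 75×246/433 = 42.6097
  Layout 1, Ignored: 75×187/433 = 32.3903
  Layout 2, Clicked: 104×246/433 = 59.0855
  Layout 2, Ignored: 104×187/433 = 44.9145
  Layout 3, Clicked: 171×246/433 = 97.1501
  Layout 3, Ignored: 171×187/433 = 73.8499
  Layout 4, Clicked: 83×246/433 = 47.1547
  Layout 4, Ignored: 83×187/433 = 35.8453
Contributions (O − E)²/E:
  (25 − 42.6097)²/42.6097 = 7.2777
  (50 − 32.3903)²/32.3903 = 9.5739
  (91 − 59.0855)²/59.0855 = 17.2383
  (13 − 44.9145)²/44.9145 = 22.6772
  (91 − 97.1501)²/97.1501 = 0.3893
  (80 − 73.8499)²/73.8499 = 0.5122
  (39 − 47.1547)²/47.1547 = 1.4102
  (44 − 35.8453)²/35.8453 = 1.8552
χ² = 7.2777 + 9.5739 + 17.2383 + 22.6772 + 0.3893 + 0.5122 + 1.4102 + 1.8552 = 60.934

60.934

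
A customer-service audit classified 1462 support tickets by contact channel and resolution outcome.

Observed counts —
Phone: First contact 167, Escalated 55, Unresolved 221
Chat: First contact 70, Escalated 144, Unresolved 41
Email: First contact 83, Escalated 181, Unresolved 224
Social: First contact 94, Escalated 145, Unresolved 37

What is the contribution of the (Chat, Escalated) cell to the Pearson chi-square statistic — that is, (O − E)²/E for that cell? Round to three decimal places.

30.020

Row total (Chat) = 255; column total (Escalated) = 525; N = 1462.
Expected count E = 255 × 525 / 1462 = 91.5698.
Contribution = (O − E)²/E = (144 − 91.5698)² / 91.5698 = 30.020.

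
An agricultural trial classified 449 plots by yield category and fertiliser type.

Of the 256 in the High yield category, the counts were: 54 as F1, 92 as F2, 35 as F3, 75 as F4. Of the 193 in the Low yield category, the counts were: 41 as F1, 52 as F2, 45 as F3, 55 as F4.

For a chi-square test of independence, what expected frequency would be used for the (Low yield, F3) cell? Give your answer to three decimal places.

34.388

Row total (Low yield) = 193; column total (F3) = 80; grand total N = 449.
Expected count = (row total × column total) / N = 193 × 80 / 449 = 34.388.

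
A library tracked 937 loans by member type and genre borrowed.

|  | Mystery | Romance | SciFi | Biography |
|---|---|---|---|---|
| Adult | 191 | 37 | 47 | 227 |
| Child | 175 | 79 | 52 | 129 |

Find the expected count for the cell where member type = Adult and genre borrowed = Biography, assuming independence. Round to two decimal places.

Row total (Adult) = 502; column total (Biography) = 356; grand total N = 937.
Expected count = (row total × column total) / N = 502 × 356 / 937 = 190.73.

190.73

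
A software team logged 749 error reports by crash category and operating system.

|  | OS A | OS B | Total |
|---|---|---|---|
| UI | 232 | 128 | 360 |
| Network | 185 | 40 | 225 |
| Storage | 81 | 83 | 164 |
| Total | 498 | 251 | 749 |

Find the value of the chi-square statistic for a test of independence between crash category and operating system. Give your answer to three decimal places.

47.191

Grand total N = 749.
Expected counts (row total × column total / N):
  UI, OS A: 360×498/749 = 239.3591
  UI, OS B: 360×251/749 = 120.6409
  Network, OS A: 225×498/749 = 149.5995
  Network, OS B: 225×251/749 = 75.4005
  Storage, OS A: 164×498/749 = 109.0414
  Storage, OS B: 164×251/749 = 54.9586
Contributions (O − E)²/E:
  (232 − 239.3591)²/239.3591 = 0.2263
  (128 − 120.6409)²/120.6409 = 0.4489
  (185 − 149.5995)²/149.5995 = 8.3770
  (40 − 75.4005)²/75.4005 = 16.6205
  (81 − 109.0414)²/109.0414 = 7.2112
  (83 − 54.9586)²/54.9586 = 14.3075
χ² = 0.2263 + 0.4489 + 8.3770 + 16.6205 + 7.2112 + 14.3075 = 47.191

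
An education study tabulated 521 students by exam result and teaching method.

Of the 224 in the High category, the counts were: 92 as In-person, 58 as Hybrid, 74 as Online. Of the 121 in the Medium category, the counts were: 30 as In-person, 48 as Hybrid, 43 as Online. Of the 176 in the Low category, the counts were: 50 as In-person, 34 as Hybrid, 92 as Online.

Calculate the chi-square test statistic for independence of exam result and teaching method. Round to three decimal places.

29.120

Row totals: 224, 121, 176. Column totals: 172, 140, 209. Grand total N = 521.
Expected counts (row total × column total / N):
  High, In-person: 224×172/521 = 73.9501
  High, Hybrid: 224×140/521 = 60.1919
  High, Online: 224×209/521 = 89.8580
  Medium, In-person: 121×172/521 = 39.9463
  Medium, Hybrid: 121×140/521 = 32.5144
  Medium, Online: 121×209/521 = 48.5393
  Low, In-person: 176×172/521 = 58.1036
  Low, Hybrid: 176×140/521 = 47.2937
  Low, Online: 176×209/521 = 70.6027
Contributions (O − E)²/E:
  (92 − 73.9501)²/73.9501 = 4.4057
  (58 − 60.1919)²/60.1919 = 0.0798
  (74 − 89.8580)²/89.8580 = 2.7986
  (30 − 39.9463)²/39.9463 = 2.4765
  (48 − 32.5144)²/32.5144 = 7.3753
  (43 − 48.5393)²/48.5393 = 0.6321
  (50 − 58.1036)²/58.1036 = 1.1302
  (34 − 47.2937)²/47.2937 = 3.7367
  (92 − 70.6027)²/70.6027 = 6.4848
χ² = 4.4057 + 0.0798 + 2.7986 + 2.4765 + 7.3753 + 0.6321 + 1.1302 + 3.7367 + 6.4848 = 29.120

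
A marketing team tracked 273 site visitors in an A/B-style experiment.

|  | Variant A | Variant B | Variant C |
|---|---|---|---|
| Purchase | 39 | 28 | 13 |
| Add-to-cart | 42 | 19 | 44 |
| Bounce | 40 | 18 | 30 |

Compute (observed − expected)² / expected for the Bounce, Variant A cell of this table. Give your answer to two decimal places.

0.03

Row total (Bounce) = 88; column total (Variant A) = 121; N = 273.
Expected count E = 88 × 121 / 273 = 39.004.
Contribution = (O − E)²/E = (40 − 39.004)² / 39.004 = 0.03.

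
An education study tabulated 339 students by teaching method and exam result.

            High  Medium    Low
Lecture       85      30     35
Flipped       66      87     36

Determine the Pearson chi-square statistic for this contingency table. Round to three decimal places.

Row totals: 150, 189. Column totals: 151, 117, 71. Grand total N = 339.
Expected counts (row total × column total / N):
  Lecture, High: 150×151/339 = 66.81416
  Lecture, Medium: 150×117/339 = 51.76991
  Lecture, Low: 150×71/339 = 31.41593
  Flipped, High: 189×151/339 = 84.18584
  Flipped, Medium: 189×117/339 = 65.23009
  Flipped, Low: 189×71/339 = 39.58407
Contributions (O − E)²/E:
  (85 − 66.81416)²/66.81416 = 4.9499
  (30 − 51.76991)²/51.76991 = 9.1545
  (35 − 31.41593)²/31.41593 = 0.4089
  (66 − 84.18584)²/84.18584 = 3.9285
  (87 − 65.23009)²/65.23009 = 7.2655
  (36 − 39.58407)²/39.58407 = 0.3245
χ² = 4.9499 + 9.1545 + 0.4089 + 3.9285 + 7.2655 + 0.3245 = 26.032

26.032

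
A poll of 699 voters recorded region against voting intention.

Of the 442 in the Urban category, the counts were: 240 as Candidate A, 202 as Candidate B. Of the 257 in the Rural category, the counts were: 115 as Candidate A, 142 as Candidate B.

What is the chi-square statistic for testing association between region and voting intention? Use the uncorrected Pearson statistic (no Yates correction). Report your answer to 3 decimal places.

5.932

Row totals: 442, 257. Column totals: 355, 344. Grand total N = 699.
Expected counts (row total × column total / N):
  Urban, Candidate A: 442×355/699 = 224.4778
  Urban, Candidate B: 442×344/699 = 217.5222
  Rural, Candidate A: 257×355/699 = 130.5222
  Rural, Candidate B: 257×344/699 = 126.4778
Contributions (O − E)²/E:
  (240 − 224.4778)²/224.4778 = 1.0733
  (202 − 217.5222)²/217.5222 = 1.1077
  (115 − 130.5222)²/130.5222 = 1.8460
  (142 − 126.4778)²/126.4778 = 1.9050
χ² = 1.0733 + 1.1077 + 1.8460 + 1.9050 = 5.932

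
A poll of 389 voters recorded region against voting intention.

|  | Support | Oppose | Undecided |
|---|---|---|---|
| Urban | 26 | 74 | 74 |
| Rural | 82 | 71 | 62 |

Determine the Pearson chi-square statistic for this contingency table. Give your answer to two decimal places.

26.13

Row totals: 174, 215. Column totals: 108, 145, 136. Grand total N = 389.
Expected counts (row total × column total / N):
  Urban, Support: 174×108/389 = 48.308
  Urban, Oppose: 174×145/389 = 64.859
  Urban, Undecided: 174×136/389 = 60.833
  Rural, Support: 215×108/389 = 59.692
  Rural, Oppose: 215×145/389 = 80.141
  Rural, Undecided: 215×136/389 = 75.167
Contributions (O − E)²/E:
  (26 − 48.308)²/48.308 = 10.3015
  (74 − 64.859)²/64.859 = 1.2883
  (74 − 60.833)²/60.833 = 2.8499
  (82 − 59.692)²/59.692 = 8.3369
  (71 − 80.141)²/80.141 = 1.0426
  (62 − 75.167)²/75.167 = 2.3065
χ² = 10.3015 + 1.2883 + 2.8499 + 8.3369 + 1.0426 + 2.3065 = 26.13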